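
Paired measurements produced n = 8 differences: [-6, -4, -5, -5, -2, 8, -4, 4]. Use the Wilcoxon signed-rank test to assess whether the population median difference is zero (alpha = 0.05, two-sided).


Step 1: Drop any zero differences (none here) and take |d_i|.
|d| = [6, 4, 5, 5, 2, 8, 4, 4]
Step 2: Midrank |d_i| (ties get averaged ranks).
ranks: |6|->7, |4|->3, |5|->5.5, |5|->5.5, |2|->1, |8|->8, |4|->3, |4|->3
Step 3: Attach original signs; sum ranks with positive sign and with negative sign.
W+ = 8 + 3 = 11
W- = 7 + 3 + 5.5 + 5.5 + 1 + 3 = 25
(Check: W+ + W- = 36 should equal n(n+1)/2 = 36.)
Step 4: Test statistic W = min(W+, W-) = 11.
Step 5: Ties in |d|, so use the tie-corrected normal approximation.
        E[W] = n(n+1)/4 = 8*9/4 = 18.
        Tie groups: |d|=4 (t=3), |d|=5 (t=2); sum(t^3 - t) = 30.
        Var[W] = n(n+1)(2n+1)/24 - sum(t^3-t)/48 = 1224/24 - 30/48 = 50.375.
        z = (W - E[W]) / sqrt(Var[W]) = (11 - 18) / 7.0975 = -0.9863.
        Two-sided p = 2*Phi(z) = 0.324007.
Step 6: alpha = 0.05. fail to reject H0.

W+ = 11, W- = 25, W = min = 11, p = 0.324007, fail to reject H0.


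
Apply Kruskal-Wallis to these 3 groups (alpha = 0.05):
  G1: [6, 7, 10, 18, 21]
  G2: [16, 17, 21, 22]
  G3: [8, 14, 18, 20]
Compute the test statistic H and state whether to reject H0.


Step 1: Combine all N = 13 observations and assign midranks.
sorted (value, group, rank): (6,G1,1), (7,G1,2), (8,G3,3), (10,G1,4), (14,G3,5), (16,G2,6), (17,G2,7), (18,G1,8.5), (18,G3,8.5), (20,G3,10), (21,G1,11.5), (21,G2,11.5), (22,G2,13)
Step 2: Sum ranks within each group.
R_1 = 27 (n_1 = 5)
R_2 = 37.5 (n_2 = 4)
R_3 = 26.5 (n_3 = 4)
Step 3: H = 12/(N(N+1)) * sum(R_i^2/n_i) - 3(N+1)
     = 12/(13*14) * (27^2/5 + 37.5^2/4 + 26.5^2/4) - 3*14
     = 0.065934 * 672.925 - 42
     = 2.368681.
Step 4: Ties present; correction factor C = 1 - 12/(13^3 - 13) = 0.994505. Corrected H = 2.368681 / 0.994505 = 2.381768.
Step 5: Under H0, H ~ chi^2(2); p-value = 0.303952.
Step 6: alpha = 0.05. fail to reject H0.

H = 2.3818, df = 2, p = 0.303952, fail to reject H0.


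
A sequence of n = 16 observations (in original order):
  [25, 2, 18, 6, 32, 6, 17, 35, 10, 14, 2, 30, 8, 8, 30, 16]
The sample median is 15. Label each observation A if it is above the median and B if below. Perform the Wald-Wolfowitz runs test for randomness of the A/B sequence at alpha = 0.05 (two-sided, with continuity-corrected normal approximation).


Step 1: Compute median = 15; label A = above, B = below.
Labels in order: ABABABAABBBABBAA  (n_A = 8, n_B = 8)
Step 2: Count runs R = 11.
Step 3: Under H0 (random ordering), E[R] = 2*n_A*n_B/(n_A+n_B) + 1 = 2*8*8/16 + 1 = 9.0000.
        Var[R] = 2*n_A*n_B*(2*n_A*n_B - n_A - n_B) / ((n_A+n_B)^2 * (n_A+n_B-1)) = 14336/3840 = 3.7333.
        SD[R] = 1.9322.
Step 4: Continuity-corrected z = (R - 0.5 - E[R]) / SD[R] = (11 - 0.5 - 9.0000) / 1.9322 = 0.7763.
Step 5: Two-sided p-value via normal approximation = 2*(1 - Phi(|z|)) = 0.437558.
Step 6: alpha = 0.05. fail to reject H0.

R = 11, z = 0.7763, p = 0.437558, fail to reject H0.


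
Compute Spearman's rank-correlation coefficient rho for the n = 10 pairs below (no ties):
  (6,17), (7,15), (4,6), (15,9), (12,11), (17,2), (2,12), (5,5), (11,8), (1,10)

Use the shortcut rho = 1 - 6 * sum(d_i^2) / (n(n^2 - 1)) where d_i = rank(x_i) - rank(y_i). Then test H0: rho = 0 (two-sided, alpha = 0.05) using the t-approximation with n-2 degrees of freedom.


Step 1: Rank x and y separately (midranks; no ties here).
rank(x): 6->5, 7->6, 4->3, 15->9, 12->8, 17->10, 2->2, 5->4, 11->7, 1->1
rank(y): 17->10, 15->9, 6->3, 9->5, 11->7, 2->1, 12->8, 5->2, 8->4, 10->6
Step 2: d_i = R_x(i) - R_y(i); compute d_i^2.
  (5-10)^2=25, (6-9)^2=9, (3-3)^2=0, (9-5)^2=16, (8-7)^2=1, (10-1)^2=81, (2-8)^2=36, (4-2)^2=4, (7-4)^2=9, (1-6)^2=25
sum(d^2) = 206.
Step 3: rho = 1 - 6*206 / (10*(10^2 - 1)) = 1 - 1236/990 = -0.248485.
Step 4: Under H0, t = rho * sqrt((n-2)/(1-rho^2)) = -0.7256 ~ t(8).
Step 5: Two-sided p-value from the t-distribution with 8 df = 0.488776.
Step 6: alpha = 0.05. fail to reject H0.

rho = -0.2485, p = 0.488776, fail to reject H0 at alpha = 0.05.


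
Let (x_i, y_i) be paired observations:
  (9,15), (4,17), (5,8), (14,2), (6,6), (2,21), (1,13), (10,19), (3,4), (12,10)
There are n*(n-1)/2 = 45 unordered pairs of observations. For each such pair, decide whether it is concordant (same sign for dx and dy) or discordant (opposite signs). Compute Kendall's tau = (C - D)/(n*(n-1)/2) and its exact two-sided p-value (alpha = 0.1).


Step 1: Enumerate the 45 unordered pairs (i,j) with i<j and classify each by sign(x_j-x_i) * sign(y_j-y_i).
  (1,2):dx=-5,dy=+2->D; (1,3):dx=-4,dy=-7->C; (1,4):dx=+5,dy=-13->D; (1,5):dx=-3,dy=-9->C
  (1,6):dx=-7,dy=+6->D; (1,7):dx=-8,dy=-2->C; (1,8):dx=+1,dy=+4->C; (1,9):dx=-6,dy=-11->C
  (1,10):dx=+3,dy=-5->D; (2,3):dx=+1,dy=-9->D; (2,4):dx=+10,dy=-15->D; (2,5):dx=+2,dy=-11->D
  (2,6):dx=-2,dy=+4->D; (2,7):dx=-3,dy=-4->C; (2,8):dx=+6,dy=+2->C; (2,9):dx=-1,dy=-13->C
  (2,10):dx=+8,dy=-7->D; (3,4):dx=+9,dy=-6->D; (3,5):dx=+1,dy=-2->D; (3,6):dx=-3,dy=+13->D
  (3,7):dx=-4,dy=+5->D; (3,8):dx=+5,dy=+11->C; (3,9):dx=-2,dy=-4->C; (3,10):dx=+7,dy=+2->C
  (4,5):dx=-8,dy=+4->D; (4,6):dx=-12,dy=+19->D; (4,7):dx=-13,dy=+11->D; (4,8):dx=-4,dy=+17->D
  (4,9):dx=-11,dy=+2->D; (4,10):dx=-2,dy=+8->D; (5,6):dx=-4,dy=+15->D; (5,7):dx=-5,dy=+7->D
  (5,8):dx=+4,dy=+13->C; (5,9):dx=-3,dy=-2->C; (5,10):dx=+6,dy=+4->C; (6,7):dx=-1,dy=-8->C
  (6,8):dx=+8,dy=-2->D; (6,9):dx=+1,dy=-17->D; (6,10):dx=+10,dy=-11->D; (7,8):dx=+9,dy=+6->C
  (7,9):dx=+2,dy=-9->D; (7,10):dx=+11,dy=-3->D; (8,9):dx=-7,dy=-15->C; (8,10):dx=+2,dy=-9->D
  (9,10):dx=+9,dy=+6->C
Step 2: C = 18, D = 27, total pairs = 45.
Step 3: tau = (C - D)/(n(n-1)/2) = (18 - 27)/45 = -0.200000.
Step 4: Exact two-sided p-value (enumerate n! = 3628800 permutations of y under H0): p = 0.484313.
Step 5: alpha = 0.1. fail to reject H0.

tau_b = -0.2000 (C=18, D=27), p = 0.484313, fail to reject H0.


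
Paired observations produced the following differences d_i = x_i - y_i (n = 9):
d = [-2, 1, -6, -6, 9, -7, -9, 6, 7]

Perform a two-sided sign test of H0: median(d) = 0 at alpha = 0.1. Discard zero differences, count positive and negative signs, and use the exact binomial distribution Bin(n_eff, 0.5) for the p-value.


Step 1: Discard zero differences. Original n = 9; n_eff = number of nonzero differences = 9.
Nonzero differences (with sign): -2, +1, -6, -6, +9, -7, -9, +6, +7
Step 2: Count signs: positive = 4, negative = 5.
Step 3: Under H0: P(positive) = 0.5, so the number of positives S ~ Bin(9, 0.5).
Step 4: Two-sided exact p-value = sum of Bin(9,0.5) probabilities at or below the observed probability = 1.000000.
Step 5: alpha = 0.1. fail to reject H0.

n_eff = 9, pos = 4, neg = 5, p = 1.000000, fail to reject H0.


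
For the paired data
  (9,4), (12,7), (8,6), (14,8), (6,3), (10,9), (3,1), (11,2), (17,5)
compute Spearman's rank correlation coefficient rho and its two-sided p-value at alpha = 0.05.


Step 1: Rank x and y separately (midranks; no ties here).
rank(x): 9->4, 12->7, 8->3, 14->8, 6->2, 10->5, 3->1, 11->6, 17->9
rank(y): 4->4, 7->7, 6->6, 8->8, 3->3, 9->9, 1->1, 2->2, 5->5
Step 2: d_i = R_x(i) - R_y(i); compute d_i^2.
  (4-4)^2=0, (7-7)^2=0, (3-6)^2=9, (8-8)^2=0, (2-3)^2=1, (5-9)^2=16, (1-1)^2=0, (6-2)^2=16, (9-5)^2=16
sum(d^2) = 58.
Step 3: rho = 1 - 6*58 / (9*(9^2 - 1)) = 1 - 348/720 = 0.516667.
Step 4: Under H0, t = rho * sqrt((n-2)/(1-rho^2)) = 1.5966 ~ t(7).
Step 5: Two-sided p-value from the t-distribution with 7 df = 0.154390.
Step 6: alpha = 0.05. fail to reject H0.

rho = 0.5167, p = 0.154390, fail to reject H0 at alpha = 0.05.


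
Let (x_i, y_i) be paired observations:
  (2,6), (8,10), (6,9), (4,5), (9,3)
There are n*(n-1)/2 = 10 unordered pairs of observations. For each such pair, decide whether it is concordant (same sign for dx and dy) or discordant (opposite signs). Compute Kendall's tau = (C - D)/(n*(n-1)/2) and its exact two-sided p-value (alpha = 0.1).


Step 1: Enumerate the 10 unordered pairs (i,j) with i<j and classify each by sign(x_j-x_i) * sign(y_j-y_i).
  (1,2):dx=+6,dy=+4->C; (1,3):dx=+4,dy=+3->C; (1,4):dx=+2,dy=-1->D; (1,5):dx=+7,dy=-3->D
  (2,3):dx=-2,dy=-1->C; (2,4):dx=-4,dy=-5->C; (2,5):dx=+1,dy=-7->D; (3,4):dx=-2,dy=-4->C
  (3,5):dx=+3,dy=-6->D; (4,5):dx=+5,dy=-2->D
Step 2: C = 5, D = 5, total pairs = 10.
Step 3: tau = (C - D)/(n(n-1)/2) = (5 - 5)/10 = 0.000000.
Step 4: Exact two-sided p-value (enumerate n! = 120 permutations of y under H0): p = 1.000000.
Step 5: alpha = 0.1. fail to reject H0.

tau_b = 0.0000 (C=5, D=5), p = 1.000000, fail to reject H0.


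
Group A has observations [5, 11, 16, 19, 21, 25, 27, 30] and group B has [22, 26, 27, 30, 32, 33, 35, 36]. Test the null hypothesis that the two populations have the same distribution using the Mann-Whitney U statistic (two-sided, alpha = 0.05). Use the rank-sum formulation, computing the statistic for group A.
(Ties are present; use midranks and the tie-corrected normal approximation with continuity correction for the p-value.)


Step 1: Combine and sort all 16 observations; assign midranks.
sorted (value, group): (5,X), (11,X), (16,X), (19,X), (21,X), (22,Y), (25,X), (26,Y), (27,X), (27,Y), (30,X), (30,Y), (32,Y), (33,Y), (35,Y), (36,Y)
ranks: 5->1, 11->2, 16->3, 19->4, 21->5, 22->6, 25->7, 26->8, 27->9.5, 27->9.5, 30->11.5, 30->11.5, 32->13, 33->14, 35->15, 36->16
Step 2: Rank sum for X: R1 = 1 + 2 + 3 + 4 + 5 + 7 + 9.5 + 11.5 = 43.
Step 3: U_X = R1 - n1(n1+1)/2 = 43 - 8*9/2 = 43 - 36 = 7.
       U_Y = n1*n2 - U_X = 64 - 7 = 57.
Step 4: Ties are present, so use the tie-corrected normal approximation (with continuity correction) for the p-value.
Step 5: p-value = 0.009972; compare to alpha = 0.05. reject H0.

U_X = 7, p = 0.009972, reject H0 at alpha = 0.05.


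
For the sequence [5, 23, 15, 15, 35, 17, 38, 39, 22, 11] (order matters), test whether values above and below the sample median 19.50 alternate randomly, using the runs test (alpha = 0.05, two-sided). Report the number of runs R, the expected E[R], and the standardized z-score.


Step 1: Compute median = 19.50; label A = above, B = below.
Labels in order: BABBABAAAB  (n_A = 5, n_B = 5)
Step 2: Count runs R = 7.
Step 3: Under H0 (random ordering), E[R] = 2*n_A*n_B/(n_A+n_B) + 1 = 2*5*5/10 + 1 = 6.0000.
        Var[R] = 2*n_A*n_B*(2*n_A*n_B - n_A - n_B) / ((n_A+n_B)^2 * (n_A+n_B-1)) = 2000/900 = 2.2222.
        SD[R] = 1.4907.
Step 4: Continuity-corrected z = (R - 0.5 - E[R]) / SD[R] = (7 - 0.5 - 6.0000) / 1.4907 = 0.3354.
Step 5: Two-sided p-value via normal approximation = 2*(1 - Phi(|z|)) = 0.737316.
Step 6: alpha = 0.05. fail to reject H0.

R = 7, z = 0.3354, p = 0.737316, fail to reject H0.


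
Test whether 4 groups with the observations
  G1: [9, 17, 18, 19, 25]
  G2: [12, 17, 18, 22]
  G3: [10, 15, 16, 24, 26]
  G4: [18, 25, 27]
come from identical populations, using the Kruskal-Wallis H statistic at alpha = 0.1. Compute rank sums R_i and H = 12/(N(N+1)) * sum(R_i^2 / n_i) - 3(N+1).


Step 1: Combine all N = 17 observations and assign midranks.
sorted (value, group, rank): (9,G1,1), (10,G3,2), (12,G2,3), (15,G3,4), (16,G3,5), (17,G1,6.5), (17,G2,6.5), (18,G1,9), (18,G2,9), (18,G4,9), (19,G1,11), (22,G2,12), (24,G3,13), (25,G1,14.5), (25,G4,14.5), (26,G3,16), (27,G4,17)
Step 2: Sum ranks within each group.
R_1 = 42 (n_1 = 5)
R_2 = 30.5 (n_2 = 4)
R_3 = 40 (n_3 = 5)
R_4 = 40.5 (n_4 = 3)
Step 3: H = 12/(N(N+1)) * sum(R_i^2/n_i) - 3(N+1)
     = 12/(17*18) * (42^2/5 + 30.5^2/4 + 40^2/5 + 40.5^2/3) - 3*18
     = 0.039216 * 1452.11 - 54
     = 2.945588.
Step 4: Ties present; correction factor C = 1 - 36/(17^3 - 17) = 0.992647. Corrected H = 2.945588 / 0.992647 = 2.967407.
Step 5: Under H0, H ~ chi^2(3); p-value = 0.396678.
Step 6: alpha = 0.1. fail to reject H0.

H = 2.9674, df = 3, p = 0.396678, fail to reject H0.


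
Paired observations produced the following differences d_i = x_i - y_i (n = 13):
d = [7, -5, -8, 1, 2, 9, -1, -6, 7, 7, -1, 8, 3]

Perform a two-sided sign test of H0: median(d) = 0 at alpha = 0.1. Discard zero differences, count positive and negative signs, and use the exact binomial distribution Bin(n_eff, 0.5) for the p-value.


Step 1: Discard zero differences. Original n = 13; n_eff = number of nonzero differences = 13.
Nonzero differences (with sign): +7, -5, -8, +1, +2, +9, -1, -6, +7, +7, -1, +8, +3
Step 2: Count signs: positive = 8, negative = 5.
Step 3: Under H0: P(positive) = 0.5, so the number of positives S ~ Bin(13, 0.5).
Step 4: Two-sided exact p-value = sum of Bin(13,0.5) probabilities at or below the observed probability = 0.581055.
Step 5: alpha = 0.1. fail to reject H0.

n_eff = 13, pos = 8, neg = 5, p = 0.581055, fail to reject H0.


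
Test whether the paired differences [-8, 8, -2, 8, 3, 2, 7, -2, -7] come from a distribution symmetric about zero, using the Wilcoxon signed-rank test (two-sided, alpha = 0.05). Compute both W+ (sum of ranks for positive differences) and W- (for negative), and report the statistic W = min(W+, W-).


Step 1: Drop any zero differences (none here) and take |d_i|.
|d| = [8, 8, 2, 8, 3, 2, 7, 2, 7]
Step 2: Midrank |d_i| (ties get averaged ranks).
ranks: |8|->8, |8|->8, |2|->2, |8|->8, |3|->4, |2|->2, |7|->5.5, |2|->2, |7|->5.5
Step 3: Attach original signs; sum ranks with positive sign and with negative sign.
W+ = 8 + 8 + 4 + 2 + 5.5 = 27.5
W- = 8 + 2 + 2 + 5.5 = 17.5
(Check: W+ + W- = 45 should equal n(n+1)/2 = 45.)
Step 4: Test statistic W = min(W+, W-) = 17.5.
Step 5: Ties in |d|, so use the tie-corrected normal approximation.
        E[W] = n(n+1)/4 = 9*10/4 = 22.5.
        Tie groups: |d|=2 (t=3), |d|=7 (t=2), |d|=8 (t=3); sum(t^3 - t) = 54.
        Var[W] = n(n+1)(2n+1)/24 - sum(t^3-t)/48 = 1710/24 - 54/48 = 70.125.
        z = (W - E[W]) / sqrt(Var[W]) = (17.5 - 22.5) / 8.3741 = -0.5971.
        Two-sided p = 2*Phi(z) = 0.550453.
Step 6: alpha = 0.05. fail to reject H0.

W+ = 27.5, W- = 17.5, W = min = 17.5, p = 0.550453, fail to reject H0.


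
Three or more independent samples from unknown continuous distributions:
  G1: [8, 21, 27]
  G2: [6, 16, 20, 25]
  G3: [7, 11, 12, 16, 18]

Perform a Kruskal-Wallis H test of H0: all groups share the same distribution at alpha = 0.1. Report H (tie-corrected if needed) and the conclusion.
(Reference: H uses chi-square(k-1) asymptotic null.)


Step 1: Combine all N = 12 observations and assign midranks.
sorted (value, group, rank): (6,G2,1), (7,G3,2), (8,G1,3), (11,G3,4), (12,G3,5), (16,G2,6.5), (16,G3,6.5), (18,G3,8), (20,G2,9), (21,G1,10), (25,G2,11), (27,G1,12)
Step 2: Sum ranks within each group.
R_1 = 25 (n_1 = 3)
R_2 = 27.5 (n_2 = 4)
R_3 = 25.5 (n_3 = 5)
Step 3: H = 12/(N(N+1)) * sum(R_i^2/n_i) - 3(N+1)
     = 12/(12*13) * (25^2/3 + 27.5^2/4 + 25.5^2/5) - 3*13
     = 0.076923 * 527.446 - 39
     = 1.572756.
Step 4: Ties present; correction factor C = 1 - 6/(12^3 - 12) = 0.996503. Corrected H = 1.572756 / 0.996503 = 1.578275.
Step 5: Under H0, H ~ chi^2(2); p-value = 0.454236.
Step 6: alpha = 0.1. fail to reject H0.

H = 1.5783, df = 2, p = 0.454236, fail to reject H0.


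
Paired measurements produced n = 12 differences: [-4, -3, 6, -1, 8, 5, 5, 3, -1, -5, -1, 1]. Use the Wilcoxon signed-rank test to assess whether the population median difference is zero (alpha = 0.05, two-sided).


Step 1: Drop any zero differences (none here) and take |d_i|.
|d| = [4, 3, 6, 1, 8, 5, 5, 3, 1, 5, 1, 1]
Step 2: Midrank |d_i| (ties get averaged ranks).
ranks: |4|->7, |3|->5.5, |6|->11, |1|->2.5, |8|->12, |5|->9, |5|->9, |3|->5.5, |1|->2.5, |5|->9, |1|->2.5, |1|->2.5
Step 3: Attach original signs; sum ranks with positive sign and with negative sign.
W+ = 11 + 12 + 9 + 9 + 5.5 + 2.5 = 49
W- = 7 + 5.5 + 2.5 + 2.5 + 9 + 2.5 = 29
(Check: W+ + W- = 78 should equal n(n+1)/2 = 78.)
Step 4: Test statistic W = min(W+, W-) = 29.
Step 5: Ties in |d|, so use the tie-corrected normal approximation.
        E[W] = n(n+1)/4 = 12*13/4 = 39.
        Tie groups: |d|=1 (t=4), |d|=3 (t=2), |d|=5 (t=3); sum(t^3 - t) = 90.
        Var[W] = n(n+1)(2n+1)/24 - sum(t^3-t)/48 = 3900/24 - 90/48 = 160.625.
        z = (W - E[W]) / sqrt(Var[W]) = (29 - 39) / 12.6738 = -0.7890.
        Two-sided p = 2*Phi(z) = 0.430095.
Step 6: alpha = 0.05. fail to reject H0.

W+ = 49, W- = 29, W = min = 29, p = 0.430095, fail to reject H0.


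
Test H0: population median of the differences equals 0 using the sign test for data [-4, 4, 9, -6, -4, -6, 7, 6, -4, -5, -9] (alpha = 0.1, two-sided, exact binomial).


Step 1: Discard zero differences. Original n = 11; n_eff = number of nonzero differences = 11.
Nonzero differences (with sign): -4, +4, +9, -6, -4, -6, +7, +6, -4, -5, -9
Step 2: Count signs: positive = 4, negative = 7.
Step 3: Under H0: P(positive) = 0.5, so the number of positives S ~ Bin(11, 0.5).
Step 4: Two-sided exact p-value = sum of Bin(11,0.5) probabilities at or below the observed probability = 0.548828.
Step 5: alpha = 0.1. fail to reject H0.

n_eff = 11, pos = 4, neg = 7, p = 0.548828, fail to reject H0.


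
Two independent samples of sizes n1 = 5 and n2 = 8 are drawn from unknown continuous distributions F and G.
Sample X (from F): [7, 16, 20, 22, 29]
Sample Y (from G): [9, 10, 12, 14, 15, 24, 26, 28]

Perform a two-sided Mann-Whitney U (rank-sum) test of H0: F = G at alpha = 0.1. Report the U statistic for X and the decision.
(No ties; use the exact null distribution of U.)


Step 1: Combine and sort all 13 observations; assign midranks.
sorted (value, group): (7,X), (9,Y), (10,Y), (12,Y), (14,Y), (15,Y), (16,X), (20,X), (22,X), (24,Y), (26,Y), (28,Y), (29,X)
ranks: 7->1, 9->2, 10->3, 12->4, 14->5, 15->6, 16->7, 20->8, 22->9, 24->10, 26->11, 28->12, 29->13
Step 2: Rank sum for X: R1 = 1 + 7 + 8 + 9 + 13 = 38.
Step 3: U_X = R1 - n1(n1+1)/2 = 38 - 5*6/2 = 38 - 15 = 23.
       U_Y = n1*n2 - U_X = 40 - 23 = 17.
Step 4: No ties, so the exact null distribution of U (based on enumerating the C(13,5) = 1287 equally likely rank assignments) gives the two-sided p-value.
Step 5: p-value = 0.724165; compare to alpha = 0.1. fail to reject H0.

U_X = 23, p = 0.724165, fail to reject H0 at alpha = 0.1.


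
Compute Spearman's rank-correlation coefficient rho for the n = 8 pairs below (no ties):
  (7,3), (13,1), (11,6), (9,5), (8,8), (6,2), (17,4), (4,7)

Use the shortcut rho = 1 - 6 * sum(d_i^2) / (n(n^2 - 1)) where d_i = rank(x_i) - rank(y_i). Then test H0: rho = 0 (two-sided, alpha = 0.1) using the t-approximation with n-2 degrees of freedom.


Step 1: Rank x and y separately (midranks; no ties here).
rank(x): 7->3, 13->7, 11->6, 9->5, 8->4, 6->2, 17->8, 4->1
rank(y): 3->3, 1->1, 6->6, 5->5, 8->8, 2->2, 4->4, 7->7
Step 2: d_i = R_x(i) - R_y(i); compute d_i^2.
  (3-3)^2=0, (7-1)^2=36, (6-6)^2=0, (5-5)^2=0, (4-8)^2=16, (2-2)^2=0, (8-4)^2=16, (1-7)^2=36
sum(d^2) = 104.
Step 3: rho = 1 - 6*104 / (8*(8^2 - 1)) = 1 - 624/504 = -0.238095.
Step 4: Under H0, t = rho * sqrt((n-2)/(1-rho^2)) = -0.6005 ~ t(6).
Step 5: Two-sided p-value from the t-distribution with 6 df = 0.570156.
Step 6: alpha = 0.1. fail to reject H0.

rho = -0.2381, p = 0.570156, fail to reject H0 at alpha = 0.1.


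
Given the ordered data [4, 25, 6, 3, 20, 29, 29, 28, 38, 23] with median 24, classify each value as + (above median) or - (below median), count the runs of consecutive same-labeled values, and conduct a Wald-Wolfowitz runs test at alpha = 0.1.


Step 1: Compute median = 24; label A = above, B = below.
Labels in order: BABBBAAAAB  (n_A = 5, n_B = 5)
Step 2: Count runs R = 5.
Step 3: Under H0 (random ordering), E[R] = 2*n_A*n_B/(n_A+n_B) + 1 = 2*5*5/10 + 1 = 6.0000.
        Var[R] = 2*n_A*n_B*(2*n_A*n_B - n_A - n_B) / ((n_A+n_B)^2 * (n_A+n_B-1)) = 2000/900 = 2.2222.
        SD[R] = 1.4907.
Step 4: Continuity-corrected z = (R + 0.5 - E[R]) / SD[R] = (5 + 0.5 - 6.0000) / 1.4907 = -0.3354.
Step 5: Two-sided p-value via normal approximation = 2*(1 - Phi(|z|)) = 0.737316.
Step 6: alpha = 0.1. fail to reject H0.

R = 5, z = -0.3354, p = 0.737316, fail to reject H0.


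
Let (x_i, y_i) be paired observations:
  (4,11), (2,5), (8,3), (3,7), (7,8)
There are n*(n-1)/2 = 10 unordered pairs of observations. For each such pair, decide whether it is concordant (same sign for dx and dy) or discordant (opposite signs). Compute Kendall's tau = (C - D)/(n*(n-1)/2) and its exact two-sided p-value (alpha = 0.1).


Step 1: Enumerate the 10 unordered pairs (i,j) with i<j and classify each by sign(x_j-x_i) * sign(y_j-y_i).
  (1,2):dx=-2,dy=-6->C; (1,3):dx=+4,dy=-8->D; (1,4):dx=-1,dy=-4->C; (1,5):dx=+3,dy=-3->D
  (2,3):dx=+6,dy=-2->D; (2,4):dx=+1,dy=+2->C; (2,5):dx=+5,dy=+3->C; (3,4):dx=-5,dy=+4->D
  (3,5):dx=-1,dy=+5->D; (4,5):dx=+4,dy=+1->C
Step 2: C = 5, D = 5, total pairs = 10.
Step 3: tau = (C - D)/(n(n-1)/2) = (5 - 5)/10 = 0.000000.
Step 4: Exact two-sided p-value (enumerate n! = 120 permutations of y under H0): p = 1.000000.
Step 5: alpha = 0.1. fail to reject H0.

tau_b = 0.0000 (C=5, D=5), p = 1.000000, fail to reject H0.


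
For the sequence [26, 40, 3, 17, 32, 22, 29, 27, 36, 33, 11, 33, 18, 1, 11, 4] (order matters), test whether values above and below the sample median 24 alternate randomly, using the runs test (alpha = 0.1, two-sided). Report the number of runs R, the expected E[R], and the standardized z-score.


Step 1: Compute median = 24; label A = above, B = below.
Labels in order: AABBABAAAABABBBB  (n_A = 8, n_B = 8)
Step 2: Count runs R = 8.
Step 3: Under H0 (random ordering), E[R] = 2*n_A*n_B/(n_A+n_B) + 1 = 2*8*8/16 + 1 = 9.0000.
        Var[R] = 2*n_A*n_B*(2*n_A*n_B - n_A - n_B) / ((n_A+n_B)^2 * (n_A+n_B-1)) = 14336/3840 = 3.7333.
        SD[R] = 1.9322.
Step 4: Continuity-corrected z = (R + 0.5 - E[R]) / SD[R] = (8 + 0.5 - 9.0000) / 1.9322 = -0.2588.
Step 5: Two-sided p-value via normal approximation = 2*(1 - Phi(|z|)) = 0.795809.
Step 6: alpha = 0.1. fail to reject H0.

R = 8, z = -0.2588, p = 0.795809, fail to reject H0.


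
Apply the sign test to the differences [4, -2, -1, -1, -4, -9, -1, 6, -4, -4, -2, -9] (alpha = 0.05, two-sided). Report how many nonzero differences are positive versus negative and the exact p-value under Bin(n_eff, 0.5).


Step 1: Discard zero differences. Original n = 12; n_eff = number of nonzero differences = 12.
Nonzero differences (with sign): +4, -2, -1, -1, -4, -9, -1, +6, -4, -4, -2, -9
Step 2: Count signs: positive = 2, negative = 10.
Step 3: Under H0: P(positive) = 0.5, so the number of positives S ~ Bin(12, 0.5).
Step 4: Two-sided exact p-value = sum of Bin(12,0.5) probabilities at or below the observed probability = 0.038574.
Step 5: alpha = 0.05. reject H0.

n_eff = 12, pos = 2, neg = 10, p = 0.038574, reject H0.


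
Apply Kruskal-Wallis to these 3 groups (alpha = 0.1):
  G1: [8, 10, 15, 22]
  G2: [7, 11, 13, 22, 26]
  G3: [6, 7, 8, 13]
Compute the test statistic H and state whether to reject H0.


Step 1: Combine all N = 13 observations and assign midranks.
sorted (value, group, rank): (6,G3,1), (7,G2,2.5), (7,G3,2.5), (8,G1,4.5), (8,G3,4.5), (10,G1,6), (11,G2,7), (13,G2,8.5), (13,G3,8.5), (15,G1,10), (22,G1,11.5), (22,G2,11.5), (26,G2,13)
Step 2: Sum ranks within each group.
R_1 = 32 (n_1 = 4)
R_2 = 42.5 (n_2 = 5)
R_3 = 16.5 (n_3 = 4)
Step 3: H = 12/(N(N+1)) * sum(R_i^2/n_i) - 3(N+1)
     = 12/(13*14) * (32^2/4 + 42.5^2/5 + 16.5^2/4) - 3*14
     = 0.065934 * 685.312 - 42
     = 3.185440.
Step 4: Ties present; correction factor C = 1 - 24/(13^3 - 13) = 0.989011. Corrected H = 3.185440 / 0.989011 = 3.220833.
Step 5: Under H0, H ~ chi^2(2); p-value = 0.199804.
Step 6: alpha = 0.1. fail to reject H0.

H = 3.2208, df = 2, p = 0.199804, fail to reject H0.


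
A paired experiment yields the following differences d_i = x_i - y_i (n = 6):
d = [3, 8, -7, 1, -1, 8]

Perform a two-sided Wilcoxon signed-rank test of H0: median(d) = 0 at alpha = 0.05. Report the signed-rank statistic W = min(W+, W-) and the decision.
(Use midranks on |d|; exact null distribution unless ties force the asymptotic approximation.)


Step 1: Drop any zero differences (none here) and take |d_i|.
|d| = [3, 8, 7, 1, 1, 8]
Step 2: Midrank |d_i| (ties get averaged ranks).
ranks: |3|->3, |8|->5.5, |7|->4, |1|->1.5, |1|->1.5, |8|->5.5
Step 3: Attach original signs; sum ranks with positive sign and with negative sign.
W+ = 3 + 5.5 + 1.5 + 5.5 = 15.5
W- = 4 + 1.5 = 5.5
(Check: W+ + W- = 21 should equal n(n+1)/2 = 21.)
Step 4: Test statistic W = min(W+, W-) = 5.5.
Step 5: Ties in |d|, so use the tie-corrected normal approximation.
        E[W] = n(n+1)/4 = 6*7/4 = 10.5.
        Tie groups: |d|=1 (t=2), |d|=8 (t=2); sum(t^3 - t) = 12.
        Var[W] = n(n+1)(2n+1)/24 - sum(t^3-t)/48 = 546/24 - 12/48 = 22.5.
        z = (W - E[W]) / sqrt(Var[W]) = (5.5 - 10.5) / 4.7434 = -1.0541.
        Two-sided p = 2*Phi(z) = 0.291841.
Step 6: alpha = 0.05. fail to reject H0.

W+ = 15.5, W- = 5.5, W = min = 5.5, p = 0.291841, fail to reject H0.


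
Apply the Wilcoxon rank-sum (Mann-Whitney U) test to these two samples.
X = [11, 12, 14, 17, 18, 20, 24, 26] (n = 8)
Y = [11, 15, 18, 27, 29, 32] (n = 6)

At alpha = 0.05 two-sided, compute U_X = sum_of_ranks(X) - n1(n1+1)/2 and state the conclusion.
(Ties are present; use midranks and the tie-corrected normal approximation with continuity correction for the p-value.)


Step 1: Combine and sort all 14 observations; assign midranks.
sorted (value, group): (11,X), (11,Y), (12,X), (14,X), (15,Y), (17,X), (18,X), (18,Y), (20,X), (24,X), (26,X), (27,Y), (29,Y), (32,Y)
ranks: 11->1.5, 11->1.5, 12->3, 14->4, 15->5, 17->6, 18->7.5, 18->7.5, 20->9, 24->10, 26->11, 27->12, 29->13, 32->14
Step 2: Rank sum for X: R1 = 1.5 + 3 + 4 + 6 + 7.5 + 9 + 10 + 11 = 52.
Step 3: U_X = R1 - n1(n1+1)/2 = 52 - 8*9/2 = 52 - 36 = 16.
       U_Y = n1*n2 - U_X = 48 - 16 = 32.
Step 4: Ties are present, so use the tie-corrected normal approximation (with continuity correction) for the p-value.
Step 5: p-value = 0.331857; compare to alpha = 0.05. fail to reject H0.

U_X = 16, p = 0.331857, fail to reject H0 at alpha = 0.05.


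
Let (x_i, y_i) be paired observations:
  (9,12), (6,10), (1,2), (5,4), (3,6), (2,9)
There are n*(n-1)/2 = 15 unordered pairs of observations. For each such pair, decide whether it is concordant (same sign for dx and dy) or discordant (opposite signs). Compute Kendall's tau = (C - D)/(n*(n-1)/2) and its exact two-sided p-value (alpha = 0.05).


Step 1: Enumerate the 15 unordered pairs (i,j) with i<j and classify each by sign(x_j-x_i) * sign(y_j-y_i).
  (1,2):dx=-3,dy=-2->C; (1,3):dx=-8,dy=-10->C; (1,4):dx=-4,dy=-8->C; (1,5):dx=-6,dy=-6->C
  (1,6):dx=-7,dy=-3->C; (2,3):dx=-5,dy=-8->C; (2,4):dx=-1,dy=-6->C; (2,5):dx=-3,dy=-4->C
  (2,6):dx=-4,dy=-1->C; (3,4):dx=+4,dy=+2->C; (3,5):dx=+2,dy=+4->C; (3,6):dx=+1,dy=+7->C
  (4,5):dx=-2,dy=+2->D; (4,6):dx=-3,dy=+5->D; (5,6):dx=-1,dy=+3->D
Step 2: C = 12, D = 3, total pairs = 15.
Step 3: tau = (C - D)/(n(n-1)/2) = (12 - 3)/15 = 0.600000.
Step 4: Exact two-sided p-value (enumerate n! = 720 permutations of y under H0): p = 0.136111.
Step 5: alpha = 0.05. fail to reject H0.

tau_b = 0.6000 (C=12, D=3), p = 0.136111, fail to reject H0.


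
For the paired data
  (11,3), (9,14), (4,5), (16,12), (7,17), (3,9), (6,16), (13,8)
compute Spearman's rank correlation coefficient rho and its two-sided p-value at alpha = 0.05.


Step 1: Rank x and y separately (midranks; no ties here).
rank(x): 11->6, 9->5, 4->2, 16->8, 7->4, 3->1, 6->3, 13->7
rank(y): 3->1, 14->6, 5->2, 12->5, 17->8, 9->4, 16->7, 8->3
Step 2: d_i = R_x(i) - R_y(i); compute d_i^2.
  (6-1)^2=25, (5-6)^2=1, (2-2)^2=0, (8-5)^2=9, (4-8)^2=16, (1-4)^2=9, (3-7)^2=16, (7-3)^2=16
sum(d^2) = 92.
Step 3: rho = 1 - 6*92 / (8*(8^2 - 1)) = 1 - 552/504 = -0.095238.
Step 4: Under H0, t = rho * sqrt((n-2)/(1-rho^2)) = -0.2343 ~ t(6).
Step 5: Two-sided p-value from the t-distribution with 6 df = 0.822505.
Step 6: alpha = 0.05. fail to reject H0.

rho = -0.0952, p = 0.822505, fail to reject H0 at alpha = 0.05.


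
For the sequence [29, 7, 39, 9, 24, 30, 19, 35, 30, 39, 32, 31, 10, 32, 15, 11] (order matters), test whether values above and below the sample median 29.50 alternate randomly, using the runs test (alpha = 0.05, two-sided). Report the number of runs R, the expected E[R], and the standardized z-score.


Step 1: Compute median = 29.50; label A = above, B = below.
Labels in order: BBABBABAAAAABABB  (n_A = 8, n_B = 8)
Step 2: Count runs R = 9.
Step 3: Under H0 (random ordering), E[R] = 2*n_A*n_B/(n_A+n_B) + 1 = 2*8*8/16 + 1 = 9.0000.
        Var[R] = 2*n_A*n_B*(2*n_A*n_B - n_A - n_B) / ((n_A+n_B)^2 * (n_A+n_B-1)) = 14336/3840 = 3.7333.
        SD[R] = 1.9322.
Step 4: R = E[R], so z = 0 with no continuity correction.
Step 5: Two-sided p-value via normal approximation = 2*(1 - Phi(|z|)) = 1.000000.
Step 6: alpha = 0.05. fail to reject H0.

R = 9, z = 0.0000, p = 1.000000, fail to reject H0.


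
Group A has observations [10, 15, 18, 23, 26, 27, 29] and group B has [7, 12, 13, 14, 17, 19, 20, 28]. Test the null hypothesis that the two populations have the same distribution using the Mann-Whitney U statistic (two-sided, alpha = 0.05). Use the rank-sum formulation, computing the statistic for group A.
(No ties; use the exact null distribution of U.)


Step 1: Combine and sort all 15 observations; assign midranks.
sorted (value, group): (7,Y), (10,X), (12,Y), (13,Y), (14,Y), (15,X), (17,Y), (18,X), (19,Y), (20,Y), (23,X), (26,X), (27,X), (28,Y), (29,X)
ranks: 7->1, 10->2, 12->3, 13->4, 14->5, 15->6, 17->7, 18->8, 19->9, 20->10, 23->11, 26->12, 27->13, 28->14, 29->15
Step 2: Rank sum for X: R1 = 2 + 6 + 8 + 11 + 12 + 13 + 15 = 67.
Step 3: U_X = R1 - n1(n1+1)/2 = 67 - 7*8/2 = 67 - 28 = 39.
       U_Y = n1*n2 - U_X = 56 - 39 = 17.
Step 4: No ties, so the exact null distribution of U (based on enumerating the C(15,7) = 6435 equally likely rank assignments) gives the two-sided p-value.
Step 5: p-value = 0.231857; compare to alpha = 0.05. fail to reject H0.

U_X = 39, p = 0.231857, fail to reject H0 at alpha = 0.05.


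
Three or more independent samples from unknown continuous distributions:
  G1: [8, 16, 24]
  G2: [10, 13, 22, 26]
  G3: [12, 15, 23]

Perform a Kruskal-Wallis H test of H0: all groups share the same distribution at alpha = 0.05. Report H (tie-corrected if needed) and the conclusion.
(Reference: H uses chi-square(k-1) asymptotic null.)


Step 1: Combine all N = 10 observations and assign midranks.
sorted (value, group, rank): (8,G1,1), (10,G2,2), (12,G3,3), (13,G2,4), (15,G3,5), (16,G1,6), (22,G2,7), (23,G3,8), (24,G1,9), (26,G2,10)
Step 2: Sum ranks within each group.
R_1 = 16 (n_1 = 3)
R_2 = 23 (n_2 = 4)
R_3 = 16 (n_3 = 3)
Step 3: H = 12/(N(N+1)) * sum(R_i^2/n_i) - 3(N+1)
     = 12/(10*11) * (16^2/3 + 23^2/4 + 16^2/3) - 3*11
     = 0.109091 * 302.917 - 33
     = 0.045455.
Step 4: No ties, so H is used without correction.
Step 5: Under H0, H ~ chi^2(2); p-value = 0.977529.
Step 6: alpha = 0.05. fail to reject H0.

H = 0.0455, df = 2, p = 0.977529, fail to reject H0.


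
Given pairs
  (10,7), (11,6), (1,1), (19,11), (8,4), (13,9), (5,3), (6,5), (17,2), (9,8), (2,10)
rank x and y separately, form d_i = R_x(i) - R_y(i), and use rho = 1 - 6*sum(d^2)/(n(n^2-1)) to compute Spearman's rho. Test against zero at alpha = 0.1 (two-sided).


Step 1: Rank x and y separately (midranks; no ties here).
rank(x): 10->7, 11->8, 1->1, 19->11, 8->5, 13->9, 5->3, 6->4, 17->10, 9->6, 2->2
rank(y): 7->7, 6->6, 1->1, 11->11, 4->4, 9->9, 3->3, 5->5, 2->2, 8->8, 10->10
Step 2: d_i = R_x(i) - R_y(i); compute d_i^2.
  (7-7)^2=0, (8-6)^2=4, (1-1)^2=0, (11-11)^2=0, (5-4)^2=1, (9-9)^2=0, (3-3)^2=0, (4-5)^2=1, (10-2)^2=64, (6-8)^2=4, (2-10)^2=64
sum(d^2) = 138.
Step 3: rho = 1 - 6*138 / (11*(11^2 - 1)) = 1 - 828/1320 = 0.372727.
Step 4: Under H0, t = rho * sqrt((n-2)/(1-rho^2)) = 1.2050 ~ t(9).
Step 5: Two-sided p-value from the t-distribution with 9 df = 0.258926.
Step 6: alpha = 0.1. fail to reject H0.

rho = 0.3727, p = 0.258926, fail to reject H0 at alpha = 0.1.


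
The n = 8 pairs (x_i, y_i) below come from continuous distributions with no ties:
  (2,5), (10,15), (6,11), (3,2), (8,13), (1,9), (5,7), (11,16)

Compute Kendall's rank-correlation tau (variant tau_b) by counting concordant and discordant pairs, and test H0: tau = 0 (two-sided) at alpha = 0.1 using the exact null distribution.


Step 1: Enumerate the 28 unordered pairs (i,j) with i<j and classify each by sign(x_j-x_i) * sign(y_j-y_i).
  (1,2):dx=+8,dy=+10->C; (1,3):dx=+4,dy=+6->C; (1,4):dx=+1,dy=-3->D; (1,5):dx=+6,dy=+8->C
  (1,6):dx=-1,dy=+4->D; (1,7):dx=+3,dy=+2->C; (1,8):dx=+9,dy=+11->C; (2,3):dx=-4,dy=-4->C
  (2,4):dx=-7,dy=-13->C; (2,5):dx=-2,dy=-2->C; (2,6):dx=-9,dy=-6->C; (2,7):dx=-5,dy=-8->C
  (2,8):dx=+1,dy=+1->C; (3,4):dx=-3,dy=-9->C; (3,5):dx=+2,dy=+2->C; (3,6):dx=-5,dy=-2->C
  (3,7):dx=-1,dy=-4->C; (3,8):dx=+5,dy=+5->C; (4,5):dx=+5,dy=+11->C; (4,6):dx=-2,dy=+7->D
  (4,7):dx=+2,dy=+5->C; (4,8):dx=+8,dy=+14->C; (5,6):dx=-7,dy=-4->C; (5,7):dx=-3,dy=-6->C
  (5,8):dx=+3,dy=+3->C; (6,7):dx=+4,dy=-2->D; (6,8):dx=+10,dy=+7->C; (7,8):dx=+6,dy=+9->C
Step 2: C = 24, D = 4, total pairs = 28.
Step 3: tau = (C - D)/(n(n-1)/2) = (24 - 4)/28 = 0.714286.
Step 4: Exact two-sided p-value (enumerate n! = 40320 permutations of y under H0): p = 0.014137.
Step 5: alpha = 0.1. reject H0.

tau_b = 0.7143 (C=24, D=4), p = 0.014137, reject H0.


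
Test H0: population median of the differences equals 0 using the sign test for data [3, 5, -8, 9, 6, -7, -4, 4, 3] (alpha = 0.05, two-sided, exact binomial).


Step 1: Discard zero differences. Original n = 9; n_eff = number of nonzero differences = 9.
Nonzero differences (with sign): +3, +5, -8, +9, +6, -7, -4, +4, +3
Step 2: Count signs: positive = 6, negative = 3.
Step 3: Under H0: P(positive) = 0.5, so the number of positives S ~ Bin(9, 0.5).
Step 4: Two-sided exact p-value = sum of Bin(9,0.5) probabilities at or below the observed probability = 0.507812.
Step 5: alpha = 0.05. fail to reject H0.

n_eff = 9, pos = 6, neg = 3, p = 0.507812, fail to reject H0.


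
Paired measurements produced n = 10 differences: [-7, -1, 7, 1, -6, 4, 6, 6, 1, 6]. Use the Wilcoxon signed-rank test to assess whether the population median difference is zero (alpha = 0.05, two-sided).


Step 1: Drop any zero differences (none here) and take |d_i|.
|d| = [7, 1, 7, 1, 6, 4, 6, 6, 1, 6]
Step 2: Midrank |d_i| (ties get averaged ranks).
ranks: |7|->9.5, |1|->2, |7|->9.5, |1|->2, |6|->6.5, |4|->4, |6|->6.5, |6|->6.5, |1|->2, |6|->6.5
Step 3: Attach original signs; sum ranks with positive sign and with negative sign.
W+ = 9.5 + 2 + 4 + 6.5 + 6.5 + 2 + 6.5 = 37
W- = 9.5 + 2 + 6.5 = 18
(Check: W+ + W- = 55 should equal n(n+1)/2 = 55.)
Step 4: Test statistic W = min(W+, W-) = 18.
Step 5: Ties in |d|, so use the tie-corrected normal approximation.
        E[W] = n(n+1)/4 = 10*11/4 = 27.5.
        Tie groups: |d|=1 (t=3), |d|=6 (t=4), |d|=7 (t=2); sum(t^3 - t) = 90.
        Var[W] = n(n+1)(2n+1)/24 - sum(t^3-t)/48 = 2310/24 - 90/48 = 94.375.
        z = (W - E[W]) / sqrt(Var[W]) = (18 - 27.5) / 9.7147 = -0.9779.
        Two-sided p = 2*Phi(z) = 0.328123.
Step 6: alpha = 0.05. fail to reject H0.

W+ = 37, W- = 18, W = min = 18, p = 0.328123, fail to reject H0.


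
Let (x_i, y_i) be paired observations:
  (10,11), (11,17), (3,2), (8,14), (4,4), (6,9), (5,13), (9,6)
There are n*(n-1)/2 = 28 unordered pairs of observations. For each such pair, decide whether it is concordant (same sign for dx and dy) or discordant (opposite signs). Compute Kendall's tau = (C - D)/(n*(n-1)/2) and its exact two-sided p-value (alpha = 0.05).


Step 1: Enumerate the 28 unordered pairs (i,j) with i<j and classify each by sign(x_j-x_i) * sign(y_j-y_i).
  (1,2):dx=+1,dy=+6->C; (1,3):dx=-7,dy=-9->C; (1,4):dx=-2,dy=+3->D; (1,5):dx=-6,dy=-7->C
  (1,6):dx=-4,dy=-2->C; (1,7):dx=-5,dy=+2->D; (1,8):dx=-1,dy=-5->C; (2,3):dx=-8,dy=-15->C
  (2,4):dx=-3,dy=-3->C; (2,5):dx=-7,dy=-13->C; (2,6):dx=-5,dy=-8->C; (2,7):dx=-6,dy=-4->C
  (2,8):dx=-2,dy=-11->C; (3,4):dx=+5,dy=+12->C; (3,5):dx=+1,dy=+2->C; (3,6):dx=+3,dy=+7->C
  (3,7):dx=+2,dy=+11->C; (3,8):dx=+6,dy=+4->C; (4,5):dx=-4,dy=-10->C; (4,6):dx=-2,dy=-5->C
  (4,7):dx=-3,dy=-1->C; (4,8):dx=+1,dy=-8->D; (5,6):dx=+2,dy=+5->C; (5,7):dx=+1,dy=+9->C
  (5,8):dx=+5,dy=+2->C; (6,7):dx=-1,dy=+4->D; (6,8):dx=+3,dy=-3->D; (7,8):dx=+4,dy=-7->D
Step 2: C = 22, D = 6, total pairs = 28.
Step 3: tau = (C - D)/(n(n-1)/2) = (22 - 6)/28 = 0.571429.
Step 4: Exact two-sided p-value (enumerate n! = 40320 permutations of y under H0): p = 0.061012.
Step 5: alpha = 0.05. fail to reject H0.

tau_b = 0.5714 (C=22, D=6), p = 0.061012, fail to reject H0.


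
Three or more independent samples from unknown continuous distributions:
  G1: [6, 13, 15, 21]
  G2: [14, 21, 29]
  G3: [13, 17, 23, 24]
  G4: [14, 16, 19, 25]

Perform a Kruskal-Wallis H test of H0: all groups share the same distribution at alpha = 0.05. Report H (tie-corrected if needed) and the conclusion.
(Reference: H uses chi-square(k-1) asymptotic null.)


Step 1: Combine all N = 15 observations and assign midranks.
sorted (value, group, rank): (6,G1,1), (13,G1,2.5), (13,G3,2.5), (14,G2,4.5), (14,G4,4.5), (15,G1,6), (16,G4,7), (17,G3,8), (19,G4,9), (21,G1,10.5), (21,G2,10.5), (23,G3,12), (24,G3,13), (25,G4,14), (29,G2,15)
Step 2: Sum ranks within each group.
R_1 = 20 (n_1 = 4)
R_2 = 30 (n_2 = 3)
R_3 = 35.5 (n_3 = 4)
R_4 = 34.5 (n_4 = 4)
Step 3: H = 12/(N(N+1)) * sum(R_i^2/n_i) - 3(N+1)
     = 12/(15*16) * (20^2/4 + 30^2/3 + 35.5^2/4 + 34.5^2/4) - 3*16
     = 0.050000 * 1012.62 - 48
     = 2.631250.
Step 4: Ties present; correction factor C = 1 - 18/(15^3 - 15) = 0.994643. Corrected H = 2.631250 / 0.994643 = 2.645422.
Step 5: Under H0, H ~ chi^2(3); p-value = 0.449582.
Step 6: alpha = 0.05. fail to reject H0.

H = 2.6454, df = 3, p = 0.449582, fail to reject H0.


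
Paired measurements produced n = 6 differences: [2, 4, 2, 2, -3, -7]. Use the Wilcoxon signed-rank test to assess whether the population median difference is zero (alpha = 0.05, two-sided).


Step 1: Drop any zero differences (none here) and take |d_i|.
|d| = [2, 4, 2, 2, 3, 7]
Step 2: Midrank |d_i| (ties get averaged ranks).
ranks: |2|->2, |4|->5, |2|->2, |2|->2, |3|->4, |7|->6
Step 3: Attach original signs; sum ranks with positive sign and with negative sign.
W+ = 2 + 5 + 2 + 2 = 11
W- = 4 + 6 = 10
(Check: W+ + W- = 21 should equal n(n+1)/2 = 21.)
Step 4: Test statistic W = min(W+, W-) = 10.
Step 5: Ties in |d|, so use the tie-corrected normal approximation.
        E[W] = n(n+1)/4 = 6*7/4 = 10.5.
        Tie groups: |d|=2 (t=3); sum(t^3 - t) = 24.
        Var[W] = n(n+1)(2n+1)/24 - sum(t^3-t)/48 = 546/24 - 24/48 = 22.25.
        z = (W - E[W]) / sqrt(Var[W]) = (10 - 10.5) / 4.7170 = -0.1060.
        Two-sided p = 2*Phi(z) = 0.915583.
Step 6: alpha = 0.05. fail to reject H0.

W+ = 11, W- = 10, W = min = 10, p = 0.915583, fail to reject H0.


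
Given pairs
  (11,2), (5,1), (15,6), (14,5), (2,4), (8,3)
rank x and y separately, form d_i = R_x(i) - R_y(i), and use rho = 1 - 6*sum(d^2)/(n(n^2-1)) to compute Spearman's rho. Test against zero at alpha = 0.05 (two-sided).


Step 1: Rank x and y separately (midranks; no ties here).
rank(x): 11->4, 5->2, 15->6, 14->5, 2->1, 8->3
rank(y): 2->2, 1->1, 6->6, 5->5, 4->4, 3->3
Step 2: d_i = R_x(i) - R_y(i); compute d_i^2.
  (4-2)^2=4, (2-1)^2=1, (6-6)^2=0, (5-5)^2=0, (1-4)^2=9, (3-3)^2=0
sum(d^2) = 14.
Step 3: rho = 1 - 6*14 / (6*(6^2 - 1)) = 1 - 84/210 = 0.600000.
Step 4: Under H0, t = rho * sqrt((n-2)/(1-rho^2)) = 1.5000 ~ t(4).
Step 5: Two-sided p-value from the t-distribution with 4 df = 0.208000.
Step 6: alpha = 0.05. fail to reject H0.

rho = 0.6000, p = 0.208000, fail to reject H0 at alpha = 0.05.


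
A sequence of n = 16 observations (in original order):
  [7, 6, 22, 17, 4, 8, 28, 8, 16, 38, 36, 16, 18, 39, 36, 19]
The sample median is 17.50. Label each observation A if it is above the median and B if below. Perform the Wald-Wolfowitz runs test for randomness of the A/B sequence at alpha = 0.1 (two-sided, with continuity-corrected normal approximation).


Step 1: Compute median = 17.50; label A = above, B = below.
Labels in order: BBABBBABBAABAAAA  (n_A = 8, n_B = 8)
Step 2: Count runs R = 8.
Step 3: Under H0 (random ordering), E[R] = 2*n_A*n_B/(n_A+n_B) + 1 = 2*8*8/16 + 1 = 9.0000.
        Var[R] = 2*n_A*n_B*(2*n_A*n_B - n_A - n_B) / ((n_A+n_B)^2 * (n_A+n_B-1)) = 14336/3840 = 3.7333.
        SD[R] = 1.9322.
Step 4: Continuity-corrected z = (R + 0.5 - E[R]) / SD[R] = (8 + 0.5 - 9.0000) / 1.9322 = -0.2588.
Step 5: Two-sided p-value via normal approximation = 2*(1 - Phi(|z|)) = 0.795809.
Step 6: alpha = 0.1. fail to reject H0.

R = 8, z = -0.2588, p = 0.795809, fail to reject H0.
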